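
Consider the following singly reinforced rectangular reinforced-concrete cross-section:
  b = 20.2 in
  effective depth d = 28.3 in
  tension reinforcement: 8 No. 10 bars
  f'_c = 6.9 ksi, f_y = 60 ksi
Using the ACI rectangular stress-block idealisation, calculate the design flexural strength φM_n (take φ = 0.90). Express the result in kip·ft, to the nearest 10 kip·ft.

φM_n ≈ 1180 kip·ft

A_s = 8 × 1.27 = 10.16 in².
T = A_s f_y = 10.16 × 60 = 609.6 kips.
a = T/(0.85 f'_c b) = 609.6/(0.85 × 6.9 × 20.2) = 5.145 in.
M_n = T(d − a/2) = 609.6 × (28.3 − 2.5725) = 15683.5 kip·in = 15683.5/12 = 1306.96 kip·ft.
φM_n = 0.90 × 1306.96 = 1176.26 kip·ft.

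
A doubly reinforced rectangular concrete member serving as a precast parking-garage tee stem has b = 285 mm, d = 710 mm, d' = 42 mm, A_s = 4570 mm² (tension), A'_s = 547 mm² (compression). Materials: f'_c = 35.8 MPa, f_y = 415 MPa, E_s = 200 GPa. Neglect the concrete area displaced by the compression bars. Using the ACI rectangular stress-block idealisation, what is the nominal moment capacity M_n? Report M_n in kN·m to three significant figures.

M_n ≈ 1180 kN·m

Assume both tension and compression steel yield.
Net tension couple steel: A_s − A'_s = 4023 mm².
a = (A_s − A'_s) f_y / (0.85 f'_c b) = 1669545/(0.85 × 35.8 × 285) = 192.51 mm.
c = a/β₁ = 192.51/0.794 = 242.46 mm; ε'_s = 0.003(c − d')/c = 0.0025 ≥ f_y/E_s = 0.0021, so compression steel does yield.
M_n = (A_s − A'_s) f_y (d − a/2) + A'_s f_y (d − d') = [1669545 × (710 − 96.255) + 227005 × (710 − 42)] × 10⁻⁶ = 1024.67 + 151.64 = 1176.31 kN·m.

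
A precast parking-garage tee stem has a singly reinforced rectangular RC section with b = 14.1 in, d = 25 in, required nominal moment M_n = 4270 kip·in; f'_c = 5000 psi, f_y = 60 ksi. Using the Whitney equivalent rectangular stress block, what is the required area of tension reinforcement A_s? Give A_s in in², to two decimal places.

A_s ≈ 3.03 in²

From M_n = 0.85 f'_c a b (d − a/2):
a = d − √(d² − 2M_n/(0.85 f'_c b)) = 25 − √(25² − 2 × 4270/(0.85 × 5 × 14.1)) = 3.034 in.
A_s = 0.85 f'_c a b / f_y = 0.85 × 5 × 3.034 × 14.1 / 60 = 3.030 in².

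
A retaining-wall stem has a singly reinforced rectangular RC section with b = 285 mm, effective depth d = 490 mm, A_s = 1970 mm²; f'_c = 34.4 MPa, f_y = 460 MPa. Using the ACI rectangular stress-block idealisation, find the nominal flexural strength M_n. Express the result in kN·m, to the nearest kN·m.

T = A_s f_y = 1970 × 460 = 906200 N = 906.2 kN.
From C = T: a = T/(0.85 f'_c b) = 906200/(0.85 × 34.4 × 285) = 108.74 mm.
M_n = T(d − a/2) = 906.2 kN × (490 − 54.37) mm = 394.77 kN·m.

M_n ≈ 395 kN·m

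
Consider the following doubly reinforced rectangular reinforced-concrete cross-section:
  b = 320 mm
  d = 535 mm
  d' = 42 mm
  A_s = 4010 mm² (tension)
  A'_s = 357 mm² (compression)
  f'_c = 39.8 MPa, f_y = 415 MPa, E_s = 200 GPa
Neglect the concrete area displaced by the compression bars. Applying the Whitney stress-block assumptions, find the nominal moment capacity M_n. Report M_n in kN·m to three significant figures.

Assume both tension and compression steel yield.
Net tension couple steel: A_s − A'_s = 3653 mm².
a = (A_s − A'_s) f_y / (0.85 f'_c b) = 1515995/(0.85 × 39.8 × 320) = 140.04 mm.
c = a/β₁ = 140.04/0.766 = 182.82 mm; ε'_s = 0.003(c − d')/c = 0.0023 ≥ f_y/E_s = 0.0021, so compression steel does yield.
M_n = (A_s − A'_s) f_y (d − a/2) + A'_s f_y (d − d') = [1515995 × (535 − 70.02) + 148155 × (535 − 42)] × 10⁻⁶ = 704.91 + 73.04 = 777.95 kN·m.

M_n ≈ 778 kN·m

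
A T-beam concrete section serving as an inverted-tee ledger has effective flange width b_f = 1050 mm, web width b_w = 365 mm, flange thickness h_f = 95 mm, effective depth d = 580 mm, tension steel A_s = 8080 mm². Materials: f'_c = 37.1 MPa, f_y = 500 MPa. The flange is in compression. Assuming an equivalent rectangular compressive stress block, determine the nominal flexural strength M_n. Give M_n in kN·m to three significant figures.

M_n ≈ 2070 kN·m

Tension: T = A_s f_y = 8080 × 500 = 4040000 N.
Try a within the flange: a = T/(0.85 f'_c b_f) = 4040000/(0.85 × 37.1 × 1050) = 122.01 mm.
a = 122.01 > h_f = 95 mm: the block extends into the web. Split into flange-overhang and web parts.
C_f = 0.85 f'_c (b_f − b_w) h_f = 0.85 × 37.1 × (1050 − 365) × 95 = 2052140 N.
Remaining web compression depth: a_w = (T − C_f)/(0.85 f'_c b_w) = (4040000 − 2052140)/(0.85 × 37.1 × 365) = 172.70 mm.
M_n = C_f(d − h_f/2) + (T − C_f)(d − a_w/2) = 2052140 × (580 − 47.5) + 1987860 × (580 − 86.35) = 1092.76 + 981.31 = 2074.07 × 10⁶ N·mm.
M_n = 2074.07 kN·m.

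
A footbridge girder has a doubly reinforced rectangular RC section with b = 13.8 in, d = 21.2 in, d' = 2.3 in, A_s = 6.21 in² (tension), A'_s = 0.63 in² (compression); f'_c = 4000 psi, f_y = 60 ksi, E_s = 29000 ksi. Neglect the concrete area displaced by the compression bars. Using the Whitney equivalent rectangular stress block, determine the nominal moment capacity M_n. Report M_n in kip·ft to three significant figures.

Assume both steels yield.
a = (A_s − A'_s) f_y/(0.85 f'_c b) = (6.21 − 0.63) × 60/(0.85 × 4 × 13.8) = 7.136 in.
c = a/β₁ = 7.136/0.85 = 8.395 in; ε'_s = 0.003(c − d')/c = 0.0022 ≥ ε_y = 0.0021, so the compression steel yields.
M_n = (A_s − A'_s) f_y (d − a/2) + A'_s f_y (d − d') = 334.8 × (21.2 − 3.568) + 37.8 × (21.2 − 2.3) = 5903.2 + 714.4 = 6617.6 kip·in = 6617.6/12 = 551.47 kip·ft.

M_n ≈ 551 kip·ft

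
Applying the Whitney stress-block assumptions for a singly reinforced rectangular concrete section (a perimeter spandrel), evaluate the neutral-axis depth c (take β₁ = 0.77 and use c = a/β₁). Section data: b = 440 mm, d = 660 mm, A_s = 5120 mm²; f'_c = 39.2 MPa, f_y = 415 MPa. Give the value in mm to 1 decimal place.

c ≈ 188.2 mm

T = A_s f_y = 5120 × 415 = 2124800 N = 2124.8 kN.
Setting C = 0.85 f'_c a b equal to T: a = 2124800/(0.85 × 39.2 × 440) = 144.931 mm.
With β₁ = 0.77, c = a/β₁ = 144.931/0.77 = 188.2 mm.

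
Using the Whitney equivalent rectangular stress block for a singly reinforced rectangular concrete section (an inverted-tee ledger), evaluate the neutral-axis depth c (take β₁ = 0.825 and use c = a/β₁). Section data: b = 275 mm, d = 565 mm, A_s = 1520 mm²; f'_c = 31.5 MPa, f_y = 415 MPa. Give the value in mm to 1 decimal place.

c ≈ 103.8 mm

T = A_s f_y = 1520 × 415 = 630800 N = 630.8 kN.
Setting C = 0.85 f'_c a b equal to T: a = 630800/(0.85 × 31.5 × 275) = 85.670 mm.
With β₁ = 0.825, c = a/β₁ = 85.670/0.825 = 103.8 mm.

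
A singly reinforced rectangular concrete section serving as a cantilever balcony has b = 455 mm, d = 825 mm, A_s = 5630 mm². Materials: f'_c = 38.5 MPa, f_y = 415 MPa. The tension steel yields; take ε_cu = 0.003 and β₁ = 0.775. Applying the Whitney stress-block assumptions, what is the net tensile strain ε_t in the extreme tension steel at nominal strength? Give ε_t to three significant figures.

ε_t ≈ 0.00922

a = A_s f_y/(0.85 f'_c b) = 156.92 mm.
β₁ = 0.775, so c = a/β₁ = 156.92/0.775 = 202.48 mm.
From the linear strain diagram with ε_cu = 0.003: ε_t = 0.003 (d − c)/c = 0.003 × (825 − 202.48)/202.48 = 0.00922.
Since ε_t ≥ 0.005, the section is tension-controlled.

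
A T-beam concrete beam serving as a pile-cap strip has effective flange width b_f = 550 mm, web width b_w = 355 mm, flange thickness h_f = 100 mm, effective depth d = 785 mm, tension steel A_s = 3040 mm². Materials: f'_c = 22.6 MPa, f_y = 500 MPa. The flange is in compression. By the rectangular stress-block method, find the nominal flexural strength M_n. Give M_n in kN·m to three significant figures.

M_n ≈ 1080 kN·m

Tension: T = A_s f_y = 3040 × 500 = 1520000 N.
Try a within the flange: a = T/(0.85 f'_c b_f) = 1520000/(0.85 × 22.6 × 550) = 143.86 mm.
a = 143.86 > h_f = 100 mm: the block extends into the web. Split into flange-overhang and web parts.
C_f = 0.85 f'_c (b_f − b_w) h_f = 0.85 × 22.6 × (550 − 355) × 100 = 374595 N.
Remaining web compression depth: a_w = (T − C_f)/(0.85 f'_c b_w) = (1520000 − 374595)/(0.85 × 22.6 × 355) = 167.96 mm.
M_n = C_f(d − h_f/2) + (T − C_f)(d − a_w/2) = 374595 × (785 − 50) + 1145405 × (785 − 83.98) = 275.33 + 802.95 = 1078.28 × 10⁶ N·mm.
M_n = 1078.28 kN·m.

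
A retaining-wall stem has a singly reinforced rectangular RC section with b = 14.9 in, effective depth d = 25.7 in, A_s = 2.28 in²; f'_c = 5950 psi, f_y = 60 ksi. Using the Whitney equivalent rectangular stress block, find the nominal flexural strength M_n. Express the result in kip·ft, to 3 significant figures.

T = A_s f_y = 2.28 × 60 = 136.8 kips.
a = T/(0.85 f'_c b) = 136.8/(0.85 × 5.95 × 14.9) = 1.815 in.
M_n = T(d − a/2) = 136.8 × (25.7 − 0.9075) = 3391.6 kip·in = 3391.6/12 = 282.63 kip·ft.

M_n ≈ 283 kip·ft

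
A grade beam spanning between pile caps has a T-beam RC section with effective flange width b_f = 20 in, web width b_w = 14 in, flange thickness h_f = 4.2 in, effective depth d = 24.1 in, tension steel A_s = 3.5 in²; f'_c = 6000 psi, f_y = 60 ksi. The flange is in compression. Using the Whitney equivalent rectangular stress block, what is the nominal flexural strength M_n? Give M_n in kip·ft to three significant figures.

M_n ≈ 404 kip·ft

Tension: T = A_s f_y = 3.5 × 60 = 210 kips.
Try a within the flange: a = T/(0.85 f'_c b_f) = 210/(0.85 × 6 × 20) = 2.059 in.
Since a = 2.059 ≤ h_f = 4.2 in, the stress block lies entirely in the flange; analyse as a rectangular beam of width b_f.
M_n = T(d − a/2) = 210 × (24.1 − 1.0295) = 4844.8 kip·in.
M_n = 4844.8/12 = 403.73 kip·ft.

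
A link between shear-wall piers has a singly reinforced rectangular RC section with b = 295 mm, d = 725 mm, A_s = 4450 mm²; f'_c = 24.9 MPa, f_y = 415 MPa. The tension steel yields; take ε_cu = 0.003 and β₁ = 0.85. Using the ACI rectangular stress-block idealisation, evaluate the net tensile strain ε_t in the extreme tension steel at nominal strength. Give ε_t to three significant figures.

a = A_s f_y/(0.85 f'_c b) = 295.78 mm.
β₁ = 0.85, so c = a/β₁ = 295.78/0.85 = 347.98 mm.
From the linear strain diagram with ε_cu = 0.003: ε_t = 0.003 (d − c)/c = 0.003 × (725 − 347.98)/347.98 = 0.00325.
ε_t < 0.004 — the section is over-reinforced for flexure under ACI limits.

ε_t ≈ 0.00325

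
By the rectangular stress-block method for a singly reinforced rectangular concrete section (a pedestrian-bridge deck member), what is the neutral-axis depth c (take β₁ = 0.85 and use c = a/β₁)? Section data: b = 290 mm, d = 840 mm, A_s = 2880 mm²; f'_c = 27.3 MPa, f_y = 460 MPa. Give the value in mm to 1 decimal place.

c ≈ 231.6 mm

T = A_s f_y = 2880 × 460 = 1324800 N = 1324.8 kN.
Setting C = 0.85 f'_c a b equal to T: a = 1324800/(0.85 × 27.3 × 290) = 196.866 mm.
With β₁ = 0.85, c = a/β₁ = 196.866/0.85 = 231.6 mm.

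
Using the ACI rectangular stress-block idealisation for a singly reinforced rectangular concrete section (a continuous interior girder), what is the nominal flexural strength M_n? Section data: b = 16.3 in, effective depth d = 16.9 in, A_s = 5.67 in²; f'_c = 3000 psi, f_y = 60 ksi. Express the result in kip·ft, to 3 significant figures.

M_n ≈ 363 kip·ft

T = A_s f_y = 5.67 × 60 = 340.2 kips.
a = T/(0.85 f'_c b) = 340.2/(0.85 × 3 × 16.3) = 8.185 in.
M_n = T(d − a/2) = 340.2 × (16.9 − 4.0925) = 4357.1 kip·in = 4357.1/12 = 363.09 kip·ft.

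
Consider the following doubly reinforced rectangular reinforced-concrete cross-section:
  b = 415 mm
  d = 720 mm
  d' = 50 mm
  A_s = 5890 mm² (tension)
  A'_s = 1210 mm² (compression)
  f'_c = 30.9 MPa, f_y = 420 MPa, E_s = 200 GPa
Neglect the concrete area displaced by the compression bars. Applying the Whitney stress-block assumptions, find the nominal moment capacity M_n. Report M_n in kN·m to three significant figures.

Assume both tension and compression steel yield.
Net tension couple steel: A_s − A'_s = 4680 mm².
a = (A_s − A'_s) f_y / (0.85 f'_c b) = 1965600/(0.85 × 30.9 × 415) = 180.33 mm.
c = a/β₁ = 180.33/0.829 = 217.53 mm; ε'_s = 0.003(c − d')/c = 0.0023 ≥ f_y/E_s = 0.0021, so compression steel does yield.
M_n = (A_s − A'_s) f_y (d − a/2) + A'_s f_y (d − d') = [1965600 × (720 − 90.165) + 508200 × (720 − 50)] × 10⁻⁶ = 1238.00 + 340.49 = 1578.49 kN·m.

M_n ≈ 1580 kN·m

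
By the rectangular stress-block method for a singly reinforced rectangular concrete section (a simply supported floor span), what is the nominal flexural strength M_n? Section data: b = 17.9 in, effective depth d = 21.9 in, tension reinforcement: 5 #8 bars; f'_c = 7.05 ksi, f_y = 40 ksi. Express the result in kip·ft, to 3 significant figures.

M_n ≈ 279 kip·ft

A_s = 5 × 0.79 = 3.95 in².
T = A_s f_y = 3.95 × 40 = 158 kips.
a = T/(0.85 f'_c b) = 158/(0.85 × 7.05 × 17.9) = 1.473 in.
M_n = T(d − a/2) = 158 × (21.9 − 0.7365) = 3343.8 kip·in = 3343.8/12 = 278.65 kip·ft.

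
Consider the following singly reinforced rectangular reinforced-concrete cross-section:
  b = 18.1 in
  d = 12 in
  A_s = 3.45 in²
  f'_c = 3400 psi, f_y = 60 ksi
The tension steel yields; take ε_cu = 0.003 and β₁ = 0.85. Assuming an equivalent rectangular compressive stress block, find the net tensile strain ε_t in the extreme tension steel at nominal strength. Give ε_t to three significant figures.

ε_t ≈ 0.00473

a = A_s f_y/(0.85 f'_c b) = 3.957 in.
β₁ = 0.85, so c = a/β₁ = 3.957/0.85 = 4.655 in.
From the linear strain diagram with ε_cu = 0.003: ε_t = 0.003 (d − c)/c = 0.003 × (12 − 4.655)/4.655 = 0.00473.
ε_t is between 0.004 and 0.005 — transition zone.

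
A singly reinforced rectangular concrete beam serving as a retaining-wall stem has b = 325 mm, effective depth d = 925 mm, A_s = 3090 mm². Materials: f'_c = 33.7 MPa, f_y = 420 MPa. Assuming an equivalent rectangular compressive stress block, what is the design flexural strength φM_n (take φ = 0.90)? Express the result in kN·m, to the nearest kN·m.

T = A_s f_y = 3090 × 420 = 1297800 N = 1297.8 kN.
From C = T: a = T/(0.85 f'_c b) = 1297800/(0.85 × 33.7 × 325) = 139.40 mm.
M_n = T(d − a/2) = 1297.8 kN × (925 − 69.7) mm = 1110.01 kN·m.
φM_n = 0.90 × 1110.01 = 999.01 kN·m.

φM_n ≈ 999 kN·m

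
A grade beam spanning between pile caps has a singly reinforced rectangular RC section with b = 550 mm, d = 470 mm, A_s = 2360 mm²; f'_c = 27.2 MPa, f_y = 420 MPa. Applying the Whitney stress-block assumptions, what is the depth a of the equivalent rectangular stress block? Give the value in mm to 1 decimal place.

a ≈ 77.9 mm

T = A_s f_y = 2360 × 420 = 991200 N = 991.2 kN.
Setting C = 0.85 f'_c a b equal to T: a = 991200/(0.85 × 27.2 × 550) = 77.9 mm.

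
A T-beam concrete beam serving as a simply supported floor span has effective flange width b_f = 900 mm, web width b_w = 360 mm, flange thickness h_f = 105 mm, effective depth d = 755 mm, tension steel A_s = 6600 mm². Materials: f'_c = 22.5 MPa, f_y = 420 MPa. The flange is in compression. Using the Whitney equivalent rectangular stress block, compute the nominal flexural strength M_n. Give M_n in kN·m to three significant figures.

Tension: T = A_s f_y = 6600 × 420 = 2772000 N.
Try a within the flange: a = T/(0.85 f'_c b_f) = 2772000/(0.85 × 22.5 × 900) = 161.05 mm.
a = 161.05 > h_f = 105 mm: the block extends into the web. Split into flange-overhang and web parts.
C_f = 0.85 f'_c (b_f − b_w) h_f = 0.85 × 22.5 × (900 − 360) × 105 = 1084388 N.
Remaining web compression depth: a_w = (T − C_f)/(0.85 f'_c b_w) = (2772000 − 1084388)/(0.85 × 22.5 × 360) = 245.11 mm.
M_n = C_f(d − h_f/2) + (T − C_f)(d − a_w/2) = 1084388 × (755 − 52.5) + 1687612 × (755 − 122.555) = 761.78 + 1067.32 = 1829.10 × 10⁶ N·mm.
M_n = 1829.10 kN·m.

M_n ≈ 1830 kN·m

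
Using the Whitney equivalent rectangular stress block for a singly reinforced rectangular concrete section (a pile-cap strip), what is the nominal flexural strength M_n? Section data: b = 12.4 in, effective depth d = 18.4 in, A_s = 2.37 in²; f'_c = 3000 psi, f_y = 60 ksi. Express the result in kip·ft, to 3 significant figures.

T = A_s f_y = 2.37 × 60 = 142.2 kips.
a = T/(0.85 f'_c b) = 142.2/(0.85 × 3 × 12.4) = 4.497 in.
M_n = T(d − a/2) = 142.2 × (18.4 − 2.2485) = 2296.7 kip·in = 2296.7/12 = 191.39 kip·ft.

M_n ≈ 191 kip·ft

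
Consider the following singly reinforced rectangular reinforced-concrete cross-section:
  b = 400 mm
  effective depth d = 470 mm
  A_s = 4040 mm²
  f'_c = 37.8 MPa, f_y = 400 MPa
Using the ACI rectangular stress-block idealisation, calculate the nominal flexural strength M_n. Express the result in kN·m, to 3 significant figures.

T = A_s f_y = 4040 × 400 = 1616000 N = 1616 kN.
From C = T: a = T/(0.85 f'_c b) = 1616000/(0.85 × 37.8 × 400) = 125.74 mm.
M_n = T(d − a/2) = 1616 kN × (470 − 62.87) mm = 657.92 kN·m.

M_n ≈ 658 kN·m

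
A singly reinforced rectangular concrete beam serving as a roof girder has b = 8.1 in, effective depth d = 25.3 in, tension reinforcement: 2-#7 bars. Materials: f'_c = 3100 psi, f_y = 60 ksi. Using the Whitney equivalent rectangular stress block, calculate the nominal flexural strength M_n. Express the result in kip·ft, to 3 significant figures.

A_s = 2 × 0.6 = 1.2 in².
T = A_s f_y = 1.2 × 60 = 72 kips.
a = T/(0.85 f'_c b) = 72/(0.85 × 3.1 × 8.1) = 3.373 in.
M_n = T(d − a/2) = 72 × (25.3 − 1.6865) = 1700.2 kip·in = 1700.2/12 = 141.68 kip·ft.

M_n ≈ 142 kip·ft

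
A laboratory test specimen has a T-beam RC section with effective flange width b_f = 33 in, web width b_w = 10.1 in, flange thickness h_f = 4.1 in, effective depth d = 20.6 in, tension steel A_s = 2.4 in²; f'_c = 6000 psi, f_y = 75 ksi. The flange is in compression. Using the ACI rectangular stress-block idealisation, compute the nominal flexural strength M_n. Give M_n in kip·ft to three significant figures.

Tension: T = A_s f_y = 2.4 × 75 = 180 kips.
Try a within the flange: a = T/(0.85 f'_c b_f) = 180/(0.85 × 6 × 33) = 1.070 in.
Since a = 1.070 ≤ h_f = 4.1 in, the stress block lies entirely in the flange; analyse as a rectangular beam of width b_f.
M_n = T(d − a/2) = 180 × (20.6 − 0.535) = 3611.7 kip·in.
M_n = 3611.7/12 = 300.98 kip·ft.

M_n ≈ 301 kip·ft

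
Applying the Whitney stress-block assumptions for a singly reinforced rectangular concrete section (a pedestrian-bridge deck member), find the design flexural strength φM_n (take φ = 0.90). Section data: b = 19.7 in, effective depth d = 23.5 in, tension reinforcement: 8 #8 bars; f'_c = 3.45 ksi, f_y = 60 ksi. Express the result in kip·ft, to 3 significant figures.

φM_n ≈ 575 kip·ft

A_s = 8 × 0.79 = 6.32 in².
T = A_s f_y = 6.32 × 60 = 379.2 kips.
a = T/(0.85 f'_c b) = 379.2/(0.85 × 3.45 × 19.7) = 6.564 in.
M_n = T(d − a/2) = 379.2 × (23.5 − 3.282) = 7666.7 kip·in = 7666.7/12 = 638.89 kip·ft.
φM_n = 0.90 × 638.89 = 575.00 kip·ft.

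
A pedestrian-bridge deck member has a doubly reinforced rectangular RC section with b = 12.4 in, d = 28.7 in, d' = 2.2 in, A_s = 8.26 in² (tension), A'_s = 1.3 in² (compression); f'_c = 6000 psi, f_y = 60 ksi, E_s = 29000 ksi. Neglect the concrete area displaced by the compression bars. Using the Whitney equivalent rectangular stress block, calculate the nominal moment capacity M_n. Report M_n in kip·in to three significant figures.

Assume both steels yield.
a = (A_s − A'_s) f_y/(0.85 f'_c b) = (8.26 − 1.3) × 60/(0.85 × 6 × 12.4) = 6.603 in.
c = a/β₁ = 6.603/0.75 = 8.804 in; ε'_s = 0.003(c − d')/c = 0.0023 ≥ ε_y = 0.0021, so the compression steel yields.
M_n = (A_s − A'_s) f_y (d − a/2) + A'_s f_y (d − d') = 417.6 × (28.7 − 3.3015) + 78 × (28.7 − 2.2) = 10606.4 + 2067.0 = 12673.4 kip·in.

M_n ≈ 12700 kip·in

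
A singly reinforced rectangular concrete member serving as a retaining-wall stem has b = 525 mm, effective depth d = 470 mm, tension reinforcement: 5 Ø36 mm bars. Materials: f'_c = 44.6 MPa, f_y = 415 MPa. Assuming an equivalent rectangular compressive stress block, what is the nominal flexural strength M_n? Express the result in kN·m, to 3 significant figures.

A_s = 5 × 1018 = 5090 mm².
T = A_s f_y = 5090 × 415 = 2112350 N = 2112.35 kN.
From C = T: a = T/(0.85 f'_c b) = 2112350/(0.85 × 44.6 × 525) = 106.13 mm.
M_n = T(d − a/2) = 2112.35 kN × (470 − 53.065) mm = 880.71 kN·m.

M_n ≈ 881 kN·m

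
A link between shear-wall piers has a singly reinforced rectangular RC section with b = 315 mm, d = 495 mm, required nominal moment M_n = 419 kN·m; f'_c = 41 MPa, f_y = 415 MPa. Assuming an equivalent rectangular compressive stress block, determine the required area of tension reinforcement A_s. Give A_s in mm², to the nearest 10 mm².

With M_n = 0.85 f'_c a b (d − a/2), solve the quadratic for a:
a = d − √(d² − 2M_n/(0.85 f'_c b)) = 495 − √(495² − 2 × 419×10⁶/(0.85 × 41 × 315)) = 84.28 mm.
A_s = 0.85 f'_c a b / f_y = 0.85 × 41 × 84.28 × 315 / 415 = 2229.4 mm².

A_s ≈ 2230 mm²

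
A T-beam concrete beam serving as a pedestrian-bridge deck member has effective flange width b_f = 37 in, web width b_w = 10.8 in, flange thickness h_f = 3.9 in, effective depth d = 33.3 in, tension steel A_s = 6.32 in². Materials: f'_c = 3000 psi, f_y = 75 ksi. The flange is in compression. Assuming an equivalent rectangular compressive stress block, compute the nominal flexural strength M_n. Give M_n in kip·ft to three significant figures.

M_n ≈ 1200 kip·ft

Tension: T = A_s f_y = 6.32 × 75 = 474 kips.
Try a within the flange: a = T/(0.85 f'_c b_f) = 474/(0.85 × 3 × 37) = 5.024 in.
a = 5.024 > h_f = 3.9 in: the block extends into the web. Split into flange-overhang and web parts.
C_f = 0.85 f'_c (b_f − b_w) h_f = 0.85 × 3 × (37 − 10.8) × 3.9 = 260.6 kips.
Remaining web compression depth: a_w = (T − C_f)/(0.85 f'_c b_w) = (474 − 260.6)/(0.85 × 3 × 10.8) = 7.749 in.
M_n = C_f(d − h_f/2) + (T − C_f)(d − a_w/2) = 260.6 × (33.3 − 1.95) + 213.4 × (33.3 − 3.8745) = 8169.8 + 6279.4 = 14449.2 kip·in.
M_n = 14449.2/12 = 1204.10 kip·ft.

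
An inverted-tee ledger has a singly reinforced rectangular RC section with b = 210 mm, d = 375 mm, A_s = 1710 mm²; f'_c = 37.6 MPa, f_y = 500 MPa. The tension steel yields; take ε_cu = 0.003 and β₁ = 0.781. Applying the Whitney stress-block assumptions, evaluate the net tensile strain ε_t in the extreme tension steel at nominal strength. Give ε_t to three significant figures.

a = A_s f_y/(0.85 f'_c b) = 127.39 mm.
β₁ = 0.781, so c = a/β₁ = 127.39/0.781 = 163.11 mm.
From the linear strain diagram with ε_cu = 0.003: ε_t = 0.003 (d − c)/c = 0.003 × (375 − 163.11)/163.11 = 0.00390.
ε_t < 0.004 — the section is over-reinforced for flexure under ACI limits.

ε_t ≈ 0.00390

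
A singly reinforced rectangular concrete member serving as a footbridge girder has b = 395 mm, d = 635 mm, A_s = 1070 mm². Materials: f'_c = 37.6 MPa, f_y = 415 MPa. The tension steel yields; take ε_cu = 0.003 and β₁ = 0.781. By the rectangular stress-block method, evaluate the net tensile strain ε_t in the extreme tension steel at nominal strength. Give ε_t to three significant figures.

a = A_s f_y/(0.85 f'_c b) = 35.17 mm.
β₁ = 0.781, so c = a/β₁ = 35.17/0.781 = 45.03 mm.
From the linear strain diagram with ε_cu = 0.003: ε_t = 0.003 (d − c)/c = 0.003 × (635 − 45.03)/45.03 = 0.0393.
Since ε_t ≥ 0.005, the section is tension-controlled.

ε_t ≈ 0.0393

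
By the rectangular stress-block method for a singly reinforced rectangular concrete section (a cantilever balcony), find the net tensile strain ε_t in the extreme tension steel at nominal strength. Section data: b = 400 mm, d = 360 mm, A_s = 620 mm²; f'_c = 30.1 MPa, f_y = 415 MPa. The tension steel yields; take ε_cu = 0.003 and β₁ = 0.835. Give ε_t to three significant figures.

a = A_s f_y/(0.85 f'_c b) = 25.14 mm.
β₁ = 0.835, so c = a/β₁ = 25.14/0.835 = 30.11 mm.
From the linear strain diagram with ε_cu = 0.003: ε_t = 0.003 (d − c)/c = 0.003 × (360 − 30.11)/30.11 = 0.0329.
Since ε_t ≥ 0.005, the section is tension-controlled.

ε_t ≈ 0.0329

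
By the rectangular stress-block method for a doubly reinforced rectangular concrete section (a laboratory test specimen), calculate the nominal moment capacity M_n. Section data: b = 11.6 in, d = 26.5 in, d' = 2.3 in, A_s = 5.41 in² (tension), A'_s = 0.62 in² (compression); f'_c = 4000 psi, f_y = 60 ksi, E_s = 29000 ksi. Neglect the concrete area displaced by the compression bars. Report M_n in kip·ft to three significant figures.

M_n ≈ 622 kip·ft

Assume both steels yield.
a = (A_s − A'_s) f_y/(0.85 f'_c b) = (5.41 − 0.62) × 60/(0.85 × 4 × 11.6) = 7.287 in.
c = a/β₁ = 7.287/0.85 = 8.573 in; ε'_s = 0.003(c − d')/c = 0.0022 ≥ ε_y = 0.0021, so the compression steel yields.
M_n = (A_s − A'_s) f_y (d − a/2) + A'_s f_y (d − d') = 287.4 × (26.5 − 3.6435) + 37.2 × (26.5 − 2.3) = 6569.0 + 900.2 = 7469.2 kip·in = 7469.2/12 = 622.43 kip·ft.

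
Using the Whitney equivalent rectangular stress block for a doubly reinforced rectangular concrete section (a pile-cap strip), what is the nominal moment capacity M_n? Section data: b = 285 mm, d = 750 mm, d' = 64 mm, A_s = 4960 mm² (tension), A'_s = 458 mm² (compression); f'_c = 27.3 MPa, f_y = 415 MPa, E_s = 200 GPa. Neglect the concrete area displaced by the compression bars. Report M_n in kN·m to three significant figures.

Assume both tension and compression steel yield.
Net tension couple steel: A_s − A'_s = 4502 mm².
a = (A_s − A'_s) f_y / (0.85 f'_c b) = 1868330/(0.85 × 27.3 × 285) = 282.51 mm.
c = a/β₁ = 282.51/0.85 = 332.36 mm; ε'_s = 0.003(c − d')/c = 0.0024 ≥ f_y/E_s = 0.0021, so compression steel does yield.
M_n = (A_s − A'_s) f_y (d − a/2) + A'_s f_y (d − d') = [1868330 × (750 − 141.255) + 190070 × (750 − 64)] × 10⁻⁶ = 1137.34 + 130.39 = 1267.73 kN·m.

M_n ≈ 1270 kN·m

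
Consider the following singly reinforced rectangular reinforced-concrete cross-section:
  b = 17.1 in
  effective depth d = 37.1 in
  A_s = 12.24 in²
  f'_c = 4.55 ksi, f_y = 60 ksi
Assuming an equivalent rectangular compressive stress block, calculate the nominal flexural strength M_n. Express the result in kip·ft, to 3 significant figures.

M_n ≈ 1930 kip·ft

T = A_s f_y = 12.24 × 60 = 734.4 kips.
a = T/(0.85 f'_c b) = 734.4/(0.85 × 4.55 × 17.1) = 11.105 in.
M_n = T(d − a/2) = 734.4 × (37.1 − 5.5525) = 23168.5 kip·in = 23168.5/12 = 1930.71 kip·ft.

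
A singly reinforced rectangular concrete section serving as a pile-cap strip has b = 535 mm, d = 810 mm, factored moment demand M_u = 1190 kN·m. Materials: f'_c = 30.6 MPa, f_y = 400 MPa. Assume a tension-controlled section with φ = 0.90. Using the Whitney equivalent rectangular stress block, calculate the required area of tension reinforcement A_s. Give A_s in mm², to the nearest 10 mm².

M_n = M_u/φ = 1190/0.90 = 1322.22 kN·m.
With M_n = 0.85 f'_c a b (d − a/2), solve the quadratic for a:
a = d − √(d² − 2M_n/(0.85 f'_c b)) = 810 − √(810² − 2 × 1322.22×10⁶/(0.85 × 30.6 × 535)) = 127.31 mm.
A_s = 0.85 f'_c a b / f_y = 0.85 × 30.6 × 127.31 × 535 / 400 = 4428.9 mm².

A_s ≈ 4430 mm²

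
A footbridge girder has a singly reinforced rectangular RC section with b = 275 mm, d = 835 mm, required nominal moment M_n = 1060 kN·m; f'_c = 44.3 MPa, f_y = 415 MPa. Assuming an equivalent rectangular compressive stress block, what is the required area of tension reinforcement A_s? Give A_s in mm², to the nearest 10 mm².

With M_n = 0.85 f'_c a b (d − a/2), solve the quadratic for a:
a = d − √(d² − 2M_n/(0.85 f'_c b)) = 835 − √(835² − 2 × 1060×10⁶/(0.85 × 44.3 × 275)) = 133.22 mm.
A_s = 0.85 f'_c a b / f_y = 0.85 × 44.3 × 133.22 × 275 / 415 = 3324.1 mm².

A_s ≈ 3320 mm²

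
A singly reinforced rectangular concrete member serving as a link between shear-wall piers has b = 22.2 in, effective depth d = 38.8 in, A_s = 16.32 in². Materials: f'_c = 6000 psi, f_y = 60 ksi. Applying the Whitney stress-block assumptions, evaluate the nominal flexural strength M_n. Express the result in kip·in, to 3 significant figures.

T = A_s f_y = 16.32 × 60 = 979.2 kips.
a = T/(0.85 f'_c b) = 979.2/(0.85 × 6 × 22.2) = 8.649 in.
M_n = T(d − a/2) = 979.2 × (38.8 − 4.3245) = 33758.4 kip·in.

M_n ≈ 33800 kip·in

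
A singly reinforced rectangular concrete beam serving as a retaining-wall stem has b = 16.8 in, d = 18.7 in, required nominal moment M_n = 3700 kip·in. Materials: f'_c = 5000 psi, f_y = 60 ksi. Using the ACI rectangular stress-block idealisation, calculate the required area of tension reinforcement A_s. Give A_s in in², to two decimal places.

A_s ≈ 3.59 in²

From M_n = 0.85 f'_c a b (d − a/2):
a = d − √(d² − 2M_n/(0.85 f'_c b)) = 18.7 − √(18.7² − 2 × 3700/(0.85 × 5 × 16.8)) = 3.014 in.
A_s = 0.85 f'_c a b / f_y = 0.85 × 5 × 3.014 × 16.8 / 60 = 3.587 in².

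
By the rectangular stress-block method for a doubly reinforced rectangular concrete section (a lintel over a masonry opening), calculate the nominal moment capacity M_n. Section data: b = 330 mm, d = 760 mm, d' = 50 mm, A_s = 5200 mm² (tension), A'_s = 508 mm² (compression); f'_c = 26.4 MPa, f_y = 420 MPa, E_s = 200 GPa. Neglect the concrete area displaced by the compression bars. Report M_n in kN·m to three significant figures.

Assume both tension and compression steel yield.
Net tension couple steel: A_s − A'_s = 4692 mm².
a = (A_s − A'_s) f_y / (0.85 f'_c b) = 1970640/(0.85 × 26.4 × 330) = 266.12 mm.
c = a/β₁ = 266.12/0.85 = 313.08 mm; ε'_s = 0.003(c − d')/c = 0.0025 ≥ f_y/E_s = 0.0021, so compression steel does yield.
M_n = (A_s − A'_s) f_y (d − a/2) + A'_s f_y (d − d') = [1970640 × (760 − 133.06) + 213360 × (760 − 50)] × 10⁻⁶ = 1235.47 + 151.49 = 1386.96 kN·m.

M_n ≈ 1390 kN·m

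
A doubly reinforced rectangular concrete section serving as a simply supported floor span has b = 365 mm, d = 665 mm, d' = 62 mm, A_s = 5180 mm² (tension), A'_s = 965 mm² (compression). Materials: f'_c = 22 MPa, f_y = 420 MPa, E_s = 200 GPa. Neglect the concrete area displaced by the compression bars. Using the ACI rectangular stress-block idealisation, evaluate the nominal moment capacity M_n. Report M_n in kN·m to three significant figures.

Assume both tension and compression steel yield.
Net tension couple steel: A_s − A'_s = 4215 mm².
a = (A_s − A'_s) f_y / (0.85 f'_c b) = 1770300/(0.85 × 22 × 365) = 259.37 mm.
c = a/β₁ = 259.37/0.85 = 305.14 mm; ε'_s = 0.003(c − d')/c = 0.0024 ≥ f_y/E_s = 0.0021, so compression steel does yield.
M_n = (A_s − A'_s) f_y (d − a/2) + A'_s f_y (d − d') = [1770300 × (665 − 129.685) + 405300 × (665 − 62)] × 10⁻⁶ = 947.67 + 244.40 = 1192.07 kN·m.

M_n ≈ 1190 kN·m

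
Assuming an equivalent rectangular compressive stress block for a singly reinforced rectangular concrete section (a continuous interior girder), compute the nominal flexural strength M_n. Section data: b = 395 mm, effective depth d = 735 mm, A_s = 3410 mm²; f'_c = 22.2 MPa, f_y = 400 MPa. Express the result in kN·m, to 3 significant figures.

T = A_s f_y = 3410 × 400 = 1364000 N = 1364 kN.
From C = T: a = T/(0.85 f'_c b) = 1364000/(0.85 × 22.2 × 395) = 183.00 mm.
M_n = T(d − a/2) = 1364 kN × (735 − 91.5) mm = 877.73 kN·m.

M_n ≈ 878 kN·m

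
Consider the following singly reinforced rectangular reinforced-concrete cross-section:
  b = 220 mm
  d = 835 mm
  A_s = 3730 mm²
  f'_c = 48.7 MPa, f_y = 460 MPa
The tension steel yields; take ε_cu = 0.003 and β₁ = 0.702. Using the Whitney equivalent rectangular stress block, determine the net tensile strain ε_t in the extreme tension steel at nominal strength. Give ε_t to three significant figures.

a = A_s f_y/(0.85 f'_c b) = 188.41 mm.
β₁ = 0.702, so c = a/β₁ = 188.41/0.702 = 268.39 mm.
From the linear strain diagram with ε_cu = 0.003: ε_t = 0.003 (d − c)/c = 0.003 × (835 − 268.39)/268.39 = 0.00633.
Since ε_t ≥ 0.005, the section is tension-controlled.

ε_t ≈ 0.00633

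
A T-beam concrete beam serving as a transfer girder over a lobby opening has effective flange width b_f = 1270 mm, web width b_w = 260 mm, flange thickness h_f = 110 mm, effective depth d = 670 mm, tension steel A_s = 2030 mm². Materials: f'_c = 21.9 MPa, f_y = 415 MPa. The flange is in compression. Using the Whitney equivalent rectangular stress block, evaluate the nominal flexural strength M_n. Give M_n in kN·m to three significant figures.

M_n ≈ 549 kN·m

Tension: T = A_s f_y = 2030 × 415 = 842450 N.
Try a within the flange: a = T/(0.85 f'_c b_f) = 842450/(0.85 × 21.9 × 1270) = 35.64 mm.
Since a = 35.64 ≤ h_f = 110 mm, the stress block lies entirely in the flange; analyse as a rectangular beam of width b_f.
M_n = T(d − a/2) = 842450 × (670 − 17.82) = 549.43 × 10⁶ N·mm.
M_n = 549.43 kN·m.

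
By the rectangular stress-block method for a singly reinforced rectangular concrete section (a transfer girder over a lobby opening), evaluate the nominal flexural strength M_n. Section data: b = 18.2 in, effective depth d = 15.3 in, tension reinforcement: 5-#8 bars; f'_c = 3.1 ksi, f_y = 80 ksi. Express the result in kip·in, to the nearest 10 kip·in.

A_s = 5 × 0.79 = 3.95 in².
T = A_s f_y = 3.95 × 80 = 316 kips.
a = T/(0.85 f'_c b) = 316/(0.85 × 3.1 × 18.2) = 6.589 in.
M_n = T(d − a/2) = 316 × (15.3 − 3.2945) = 3793.7 kip·in.

M_n ≈ 3790 kip·in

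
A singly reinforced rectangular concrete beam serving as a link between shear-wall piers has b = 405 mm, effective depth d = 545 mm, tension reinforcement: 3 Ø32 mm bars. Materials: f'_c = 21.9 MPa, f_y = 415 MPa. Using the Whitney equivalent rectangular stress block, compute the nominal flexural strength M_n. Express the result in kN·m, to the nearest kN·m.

M_n ≈ 479 kN·m

A_s = 3 × 804 = 2412 mm².
T = A_s f_y = 2412 × 415 = 1000980 N = 1000.98 kN.
From C = T: a = T/(0.85 f'_c b) = 1000980/(0.85 × 21.9 × 405) = 132.77 mm.
M_n = T(d − a/2) = 1000.98 kN × (545 − 66.385) mm = 479.08 kN·m.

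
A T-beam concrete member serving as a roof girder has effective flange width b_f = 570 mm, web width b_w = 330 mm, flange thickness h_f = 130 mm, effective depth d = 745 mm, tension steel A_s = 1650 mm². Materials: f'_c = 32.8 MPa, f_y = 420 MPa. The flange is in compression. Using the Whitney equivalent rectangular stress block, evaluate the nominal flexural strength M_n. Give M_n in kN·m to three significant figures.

Tension: T = A_s f_y = 1650 × 420 = 693000 N.
Try a within the flange: a = T/(0.85 f'_c b_f) = 693000/(0.85 × 32.8 × 570) = 43.61 mm.
Since a = 43.61 ≤ h_f = 130 mm, the stress block lies entirely in the flange; analyse as a rectangular beam of width b_f.
M_n = T(d − a/2) = 693000 × (745 − 21.805) = 501.17 × 10⁶ N·mm.
M_n = 501.17 kN·m.

M_n ≈ 501 kN·m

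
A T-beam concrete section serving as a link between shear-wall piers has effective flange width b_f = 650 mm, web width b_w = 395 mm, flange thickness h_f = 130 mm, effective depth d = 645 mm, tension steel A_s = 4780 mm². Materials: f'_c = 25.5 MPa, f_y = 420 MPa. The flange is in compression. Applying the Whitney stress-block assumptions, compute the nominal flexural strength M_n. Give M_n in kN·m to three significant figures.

M_n ≈ 1150 kN·m

Tension: T = A_s f_y = 4780 × 420 = 2007600 N.
Try a within the flange: a = T/(0.85 f'_c b_f) = 2007600/(0.85 × 25.5 × 650) = 142.50 mm.
a = 142.50 > h_f = 130 mm: the block extends into the web. Split into flange-overhang and web parts.
C_f = 0.85 f'_c (b_f − b_w) h_f = 0.85 × 25.5 × (650 − 395) × 130 = 718526 N.
Remaining web compression depth: a_w = (T − C_f)/(0.85 f'_c b_w) = (2007600 − 718526)/(0.85 × 25.5 × 395) = 150.56 mm.
M_n = C_f(d − h_f/2) + (T − C_f)(d − a_w/2) = 718526 × (645 − 65) + 1289074 × (645 − 75.28) = 416.75 + 734.41 = 1151.16 × 10⁶ N·mm.
M_n = 1151.16 kN·m.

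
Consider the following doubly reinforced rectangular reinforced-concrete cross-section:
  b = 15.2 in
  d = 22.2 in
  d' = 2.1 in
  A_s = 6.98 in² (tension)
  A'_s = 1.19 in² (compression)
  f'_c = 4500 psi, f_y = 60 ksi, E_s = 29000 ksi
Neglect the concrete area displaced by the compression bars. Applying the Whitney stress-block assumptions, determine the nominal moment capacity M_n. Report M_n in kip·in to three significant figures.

M_n ≈ 8110 kip·in

Assume both steels yield.
a = (A_s − A'_s) f_y/(0.85 f'_c b) = (6.98 − 1.19) × 60/(0.85 × 4.5 × 15.2) = 5.975 in.
c = a/β₁ = 5.975/0.825 = 7.242 in; ε'_s = 0.003(c − d')/c = 0.0021 ≥ ε_y = 0.0021, so the compression steel yields.
M_n = (A_s − A'_s) f_y (d − a/2) + A'_s f_y (d − d') = 347.4 × (22.2 − 2.9875) + 71.4 × (22.2 − 2.1) = 6674.4 + 1435.1 = 8109.5 kip·in.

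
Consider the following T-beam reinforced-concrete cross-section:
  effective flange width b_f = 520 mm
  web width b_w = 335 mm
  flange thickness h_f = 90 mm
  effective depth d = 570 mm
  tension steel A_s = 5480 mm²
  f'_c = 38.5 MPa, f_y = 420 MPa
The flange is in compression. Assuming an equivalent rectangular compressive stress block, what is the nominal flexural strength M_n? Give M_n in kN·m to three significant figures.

M_n ≈ 1150 kN·m

Tension: T = A_s f_y = 5480 × 420 = 2301600 N.
Try a within the flange: a = T/(0.85 f'_c b_f) = 2301600/(0.85 × 38.5 × 520) = 135.25 mm.
a = 135.25 > h_f = 90 mm: the block extends into the web. Split into flange-overhang and web parts.
C_f = 0.85 f'_c (b_f − b_w) h_f = 0.85 × 38.5 × (520 − 335) × 90 = 544871 N.
Remaining web compression depth: a_w = (T − C_f)/(0.85 f'_c b_w) = (2301600 − 544871)/(0.85 × 38.5 × 335) = 160.24 mm.
M_n = C_f(d − h_f/2) + (T − C_f)(d − a_w/2) = 544871 × (570 − 45) + 1756729 × (570 − 80.12) = 286.06 + 860.59 = 1146.65 × 10⁶ N·mm.
M_n = 1146.65 kN·m.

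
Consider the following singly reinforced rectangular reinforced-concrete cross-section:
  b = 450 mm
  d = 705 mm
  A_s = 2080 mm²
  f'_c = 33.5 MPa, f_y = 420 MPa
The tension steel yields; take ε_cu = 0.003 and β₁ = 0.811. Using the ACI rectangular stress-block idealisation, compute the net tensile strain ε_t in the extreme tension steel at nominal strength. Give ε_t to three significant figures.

a = A_s f_y/(0.85 f'_c b) = 68.18 mm.
β₁ = 0.811, so c = a/β₁ = 68.18/0.811 = 84.07 mm.
From the linear strain diagram with ε_cu = 0.003: ε_t = 0.003 (d − c)/c = 0.003 × (705 − 84.07)/84.07 = 0.0222.
Since ε_t ≥ 0.005, the section is tension-controlled.

ε_t ≈ 0.0222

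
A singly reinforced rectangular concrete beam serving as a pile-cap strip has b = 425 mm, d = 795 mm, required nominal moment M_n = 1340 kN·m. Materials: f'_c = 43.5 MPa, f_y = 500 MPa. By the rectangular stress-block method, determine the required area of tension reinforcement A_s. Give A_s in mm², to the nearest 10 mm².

A_s ≈ 3640 mm²

With M_n = 0.85 f'_c a b (d − a/2), solve the quadratic for a:
a = d − √(d² − 2M_n/(0.85 f'_c b)) = 795 − √(795² − 2 × 1340×10⁶/(0.85 × 43.5 × 425)) = 115.68 mm.
A_s = 0.85 f'_c a b / f_y = 0.85 × 43.5 × 115.68 × 425 / 500 = 3635.7 mm².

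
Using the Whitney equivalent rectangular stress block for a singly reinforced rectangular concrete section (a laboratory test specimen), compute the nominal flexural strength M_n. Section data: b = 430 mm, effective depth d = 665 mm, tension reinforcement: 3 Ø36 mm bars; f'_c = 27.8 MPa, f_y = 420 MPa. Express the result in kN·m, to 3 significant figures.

A_s = 3 × 1018 = 3054 mm².
T = A_s f_y = 3054 × 420 = 1282680 N = 1282.68 kN.
From C = T: a = T/(0.85 f'_c b) = 1282680/(0.85 × 27.8 × 430) = 126.24 mm.
M_n = T(d − a/2) = 1282.68 kN × (665 − 63.12) mm = 772.02 kN·m.

M_n ≈ 772 kN·m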